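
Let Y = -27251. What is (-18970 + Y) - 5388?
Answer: -51609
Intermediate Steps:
(-18970 + Y) - 5388 = (-18970 - 27251) - 5388 = -46221 - 5388 = -51609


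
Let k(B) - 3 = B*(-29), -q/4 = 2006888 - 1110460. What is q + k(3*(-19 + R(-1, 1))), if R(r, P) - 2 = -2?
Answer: -3584056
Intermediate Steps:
R(r, P) = 0 (R(r, P) = 2 - 2 = 0)
q = -3585712 (q = -4*(2006888 - 1110460) = -4*896428 = -3585712)
k(B) = 3 - 29*B (k(B) = 3 + B*(-29) = 3 - 29*B)
q + k(3*(-19 + R(-1, 1))) = -3585712 + (3 - 87*(-19 + 0)) = -3585712 + (3 - 87*(-19)) = -3585712 + (3 - 29*(-57)) = -3585712 + (3 + 1653) = -3585712 + 1656 = -3584056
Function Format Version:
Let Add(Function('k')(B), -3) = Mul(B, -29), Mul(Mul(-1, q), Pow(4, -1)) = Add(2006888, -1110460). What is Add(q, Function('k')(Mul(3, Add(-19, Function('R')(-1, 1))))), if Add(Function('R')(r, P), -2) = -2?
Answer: -3584056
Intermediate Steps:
Function('R')(r, P) = 0 (Function('R')(r, P) = Add(2, -2) = 0)
q = -3585712 (q = Mul(-4, Add(2006888, -1110460)) = Mul(-4, 896428) = -3585712)
Function('k')(B) = Add(3, Mul(-29, B)) (Function('k')(B) = Add(3, Mul(B, -29)) = Add(3, Mul(-29, B)))
Add(q, Function('k')(Mul(3, Add(-19, Function('R')(-1, 1))))) = Add(-3585712, Add(3, Mul(-29, Mul(3, Add(-19, 0))))) = Add(-3585712, Add(3, Mul(-29, Mul(3, -19)))) = Add(-3585712, Add(3, Mul(-29, -57))) = Add(-3585712, Add(3, 1653)) = Add(-3585712, 1656) = -3584056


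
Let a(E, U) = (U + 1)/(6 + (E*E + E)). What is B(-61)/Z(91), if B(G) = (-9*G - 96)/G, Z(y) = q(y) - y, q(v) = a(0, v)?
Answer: 1359/13847 ≈ 0.098144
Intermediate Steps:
a(E, U) = (1 + U)/(6 + E + E**2) (a(E, U) = (1 + U)/(6 + (E**2 + E)) = (1 + U)/(6 + (E + E**2)) = (1 + U)/(6 + E + E**2))
q(v) = 1/6 + v/6 (q(v) = (1 + v)/(6 + 0 + 0**2) = (1 + v)/(6 + 0 + 0) = (1 + v)/6 = 1/6 + v/6)
Z(y) = 1/6 - 5*y/6 (Z(y) = (1/6 + y/6) - y = 1/6 - 5*y/6)
B(G) = (-96 - 9*G)/G
B(-61)/Z(91) = (-9 - 96/(-61))/(1/6 - 5/6*91) = (-9 - 96*(-1/61))/(1/6 - 455/6) = (-9 + 96/61)/(-227/3) = -453/61*(-3/227) = 1359/13847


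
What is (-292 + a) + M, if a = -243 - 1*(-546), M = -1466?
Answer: -1455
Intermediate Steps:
a = 303 (a = -243 + 546 = 303)
(-292 + a) + M = (-292 + 303) - 1466 = 11 - 1466 = -1455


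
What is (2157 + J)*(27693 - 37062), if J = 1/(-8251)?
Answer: -166743896814/8251 ≈ -2.0209e+7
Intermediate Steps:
J = -1/8251 ≈ -0.00012120
(2157 + J)*(27693 - 37062) = (2157 - 1/8251)*(27693 - 37062) = (17797406/8251)*(-9369) = -166743896814/8251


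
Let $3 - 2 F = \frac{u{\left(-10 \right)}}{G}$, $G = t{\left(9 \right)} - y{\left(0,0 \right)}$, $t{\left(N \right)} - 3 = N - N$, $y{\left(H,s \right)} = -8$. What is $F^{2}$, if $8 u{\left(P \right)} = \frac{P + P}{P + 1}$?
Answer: $\frac{346921}{156816} \approx 2.2123$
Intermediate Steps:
$t{\left(N \right)} = 3$ ($t{\left(N \right)} = 3 + \left(N - N\right) = 3 + 0 = 3$)
$u{\left(P \right)} = \frac{P}{4 \left(1 + P\right)}$ ($u{\left(P \right)} = \frac{\left(P + P\right) \frac{1}{P + 1}}{8} = \frac{2 P \frac{1}{1 + P}}{8} = \frac{P}{4 \left(1 + P\right)}$)
$G = 11$ ($G = 3 - -8 = 3 + 8 = 11$)
$F = \frac{589}{396}$ ($F = \frac{3}{2} - \frac{\frac{1}{4} \left(-10\right) \frac{1}{1 - 10} \cdot \frac{1}{11}}{2} = \frac{3}{2} - \frac{\frac{1}{4} \left(-10\right) \frac{1}{-9} \cdot \frac{1}{11}}{2} = \frac{3}{2} - \frac{\frac{1}{4} \left(-10\right) \left(- \frac{1}{9}\right) \frac{1}{11}}{2} = \frac{3}{2} - \frac{\frac{5}{18} \cdot \frac{1}{11}}{2} = \frac{3}{2} - \frac{5}{396} = \frac{589}{396} \approx 1.4874$)
$F^{2} = \left(\frac{589}{396}\right)^{2} = \frac{346921}{156816}$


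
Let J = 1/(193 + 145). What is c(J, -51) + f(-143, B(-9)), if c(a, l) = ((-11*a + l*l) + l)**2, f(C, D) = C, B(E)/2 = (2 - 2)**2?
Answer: 742836311429/114244 ≈ 6.5022e+6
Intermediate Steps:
B(E) = 0 (B(E) = 2*(2 - 2)**2 = 2*0**2 = 2*0 = 0)
J = 1/338 ≈ 0.0029586
c(a, l) = (l + l**2 - 11*a)**2 (c(a, l) = ((-11*a + l**2) + l)**2 = ((l**2 - 11*a) + l)**2 = (l + l**2 - 11*a)**2)
c(J, -51) + f(-143, B(-9)) = (-51 + (-51)**2 - 11*1/338)**2 - 143 = (-51 + 2601 - 11/338)**2 - 143 = (861889/338)**2 - 143 = 742852648321/114244 - 143 = 742836311429/114244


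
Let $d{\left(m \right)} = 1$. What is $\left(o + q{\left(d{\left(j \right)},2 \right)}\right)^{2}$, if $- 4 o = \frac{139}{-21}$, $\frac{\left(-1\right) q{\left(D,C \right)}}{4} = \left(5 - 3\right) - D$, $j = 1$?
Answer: $\frac{38809}{7056} \approx 5.5001$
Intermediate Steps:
$q{\left(D,C \right)} = -8 + 4 D$ ($q{\left(D,C \right)} = - 4 \left(\left(5 - 3\right) - D\right) = - 4 \left(2 - D\right) = -8 + 4 D$)
$o = \frac{139}{84}$ ($o = - \frac{139 \frac{1}{-21}}{4} = - \frac{139 \left(- \frac{1}{21}\right)}{4} = \left(- \frac{1}{4}\right) \left(- \frac{139}{21}\right) = \frac{139}{84} \approx 1.6548$)
$\left(o + q{\left(d{\left(j \right)},2 \right)}\right)^{2} = \left(\frac{139}{84} + \left(-8 + 4 \cdot 1\right)\right)^{2} = \left(\frac{139}{84} + \left(-8 + 4\right)\right)^{2} = \left(\frac{139}{84} - 4\right)^{2} = \left(- \frac{197}{84}\right)^{2} = \frac{38809}{7056}$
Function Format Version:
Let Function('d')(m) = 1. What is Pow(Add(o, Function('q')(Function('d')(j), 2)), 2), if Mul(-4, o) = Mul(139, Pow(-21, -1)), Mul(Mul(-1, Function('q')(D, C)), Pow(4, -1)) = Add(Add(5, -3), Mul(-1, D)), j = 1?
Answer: Rational(38809, 7056) ≈ 5.5001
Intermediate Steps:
Function('q')(D, C) = Add(-8, Mul(4, D)) (Function('q')(D, C) = Mul(-4, Add(Add(5, -3), Mul(-1, D))) = Mul(-4, Add(2, Mul(-1, D))) = Add(-8, Mul(4, D)))
o = Rational(139, 84) (o = Mul(Rational(-1, 4), Mul(139, Pow(-21, -1))) = Mul(Rational(-1, 4), Mul(139, Rational(-1, 21))) = Mul(Rational(-1, 4), Rational(-139, 21)) = Rational(139, 84) ≈ 1.6548)
Pow(Add(o, Function('q')(Function('d')(j), 2)), 2) = Pow(Add(Rational(139, 84), Add(-8, Mul(4, 1))), 2) = Pow(Add(Rational(139, 84), Add(-8, 4)), 2) = Pow(Add(Rational(139, 84), -4), 2) = Pow(Rational(-197, 84), 2) = Rational(38809, 7056)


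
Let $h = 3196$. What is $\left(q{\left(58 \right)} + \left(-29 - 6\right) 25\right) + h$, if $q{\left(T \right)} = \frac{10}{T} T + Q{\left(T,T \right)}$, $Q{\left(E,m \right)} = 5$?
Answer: $2336$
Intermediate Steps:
$q{\left(T \right)} = 15$ ($q{\left(T \right)} = \frac{10}{T} T + 5 = 10 + 5 = 15$)
$\left(q{\left(58 \right)} + \left(-29 - 6\right) 25\right) + h = \left(15 + \left(-29 - 6\right) 25\right) + 3196 = \left(15 - 875\right) + 3196 = -860 + 3196 = 2336$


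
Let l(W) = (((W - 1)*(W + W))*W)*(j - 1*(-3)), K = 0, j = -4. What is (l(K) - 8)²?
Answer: 64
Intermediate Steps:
l(W) = -2*W²*(-1 + W) (l(W) = (((W - 1)*(W + W))*W)*(-4 - 1*(-3)) = (((-1 + W)*(2*W))*W)*(-4 + 3) = ((2*W*(-1 + W))*W)*(-1) = (2*W²*(-1 + W))*(-1) = -2*W²*(-1 + W))
(l(K) - 8)² = (2*0²*(1 - 1*0) - 8)² = (2*0*(1 + 0) - 8)² = (2*0*1 - 8)² = (0 - 8)² = (-8)² = 64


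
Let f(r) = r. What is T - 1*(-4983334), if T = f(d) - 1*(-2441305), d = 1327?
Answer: 7425966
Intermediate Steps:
T = 2442632 (T = 1327 - 1*(-2441305) = 1327 + 2441305 = 2442632)
T - 1*(-4983334) = 2442632 - 1*(-4983334) = 2442632 + 4983334 = 7425966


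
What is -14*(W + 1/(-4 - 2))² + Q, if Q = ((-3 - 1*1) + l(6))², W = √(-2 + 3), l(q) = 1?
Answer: -13/18 ≈ -0.72222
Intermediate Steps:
W = 1 (W = √1 = 1)
Q = 9 (Q = ((-3 - 1*1) + 1)² = ((-3 - 1) + 1)² = (-4 + 1)² = (-3)² = 9)
-14*(W + 1/(-4 - 2))² + Q = -14*(1 + 1/(-4 - 2))² + 9 = -14*(1 + 1/(-6))² + 9 = -14*(1 - ⅙)² + 9 = -14*(⅚)² + 9 = -14*25/36 + 9 = -175/18 + 9 = -13/18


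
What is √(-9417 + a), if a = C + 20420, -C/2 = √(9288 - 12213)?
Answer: √(11003 - 30*I*√13) ≈ 104.9 - 0.5156*I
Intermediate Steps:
C = -30*I*√13 (C = -2*√(9288 - 12213) = -30*I*√13 ≈ -108.17*I)
a = 20420 - 30*I*√13 (a = -30*I*√13 + 20420 = 20420 - 30*I*√13 ≈ 20420.0 - 108.17*I)
√(-9417 + a) = √(-9417 + (20420 - 30*I*√13)) = √(11003 - 30*I*√13)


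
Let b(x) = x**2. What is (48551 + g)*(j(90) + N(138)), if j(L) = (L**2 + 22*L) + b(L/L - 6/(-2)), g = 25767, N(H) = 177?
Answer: 763468814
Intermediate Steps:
j(L) = 16 + L**2 + 22*L (j(L) = (L**2 + 22*L) + (L/L - 6/(-2))**2 = (L**2 + 22*L) + (1 - 6*(-1/2))**2 = (L**2 + 22*L) + (1 + 3)**2 = (L**2 + 22*L) + 4**2 = (L**2 + 22*L) + 16 = 16 + L**2 + 22*L)
(48551 + g)*(j(90) + N(138)) = (48551 + 25767)*((16 + 90**2 + 22*90) + 177) = 74318*((16 + 8100 + 1980) + 177) = 74318*(10096 + 177) = 74318*10273 = 763468814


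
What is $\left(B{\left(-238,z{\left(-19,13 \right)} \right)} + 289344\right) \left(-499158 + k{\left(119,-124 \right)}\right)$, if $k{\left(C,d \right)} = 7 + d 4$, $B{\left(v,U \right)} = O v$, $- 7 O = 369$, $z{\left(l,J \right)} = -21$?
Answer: $-150838432830$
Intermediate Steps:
$O = - \frac{369}{7}$ ($O = \left(- \frac{1}{7}\right) 369 = - \frac{369}{7} \approx -52.714$)
$B{\left(v,U \right)} = - \frac{369 v}{7}$
$k{\left(C,d \right)} = 7 + 4 d$
$\left(B{\left(-238,z{\left(-19,13 \right)} \right)} + 289344\right) \left(-499158 + k{\left(119,-124 \right)}\right) = \left(\left(- \frac{369}{7}\right) \left(-238\right) + 289344\right) \left(-499158 + \left(7 + 4 \left(-124\right)\right)\right) = \left(12546 + 289344\right) \left(-499158 + \left(7 - 496\right)\right) = 301890 \left(-499158 - 489\right) = 301890 \left(-499647\right) = -150838432830$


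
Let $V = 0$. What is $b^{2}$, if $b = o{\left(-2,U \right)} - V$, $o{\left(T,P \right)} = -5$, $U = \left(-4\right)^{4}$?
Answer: $25$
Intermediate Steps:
$U = 256$
$b = -5$ ($b = -5 - 0 = -5 + 0 = -5$)
$b^{2} = \left(-5\right)^{2} = 25$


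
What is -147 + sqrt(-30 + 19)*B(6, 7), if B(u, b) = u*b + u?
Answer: -147 + 48*I*sqrt(11) ≈ -147.0 + 159.2*I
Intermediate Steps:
B(u, b) = u + b*u (B(u, b) = b*u + u = u + b*u)
-147 + sqrt(-30 + 19)*B(6, 7) = -147 + sqrt(-30 + 19)*(6*(1 + 7)) = -147 + sqrt(-11)*(6*8) = -147 + (I*sqrt(11))*48 = -147 + 48*I*sqrt(11)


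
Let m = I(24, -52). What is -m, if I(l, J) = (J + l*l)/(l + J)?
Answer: 131/7 ≈ 18.714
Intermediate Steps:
I(l, J) = (J + l²)/(J + l)
m = -131/7 (m = (-52 + 24²)/(-52 + 24) = (-52 + 576)/(-28) = -1/28*524 = -131/7 ≈ -18.714)
-m = -1*(-131/7) = 131/7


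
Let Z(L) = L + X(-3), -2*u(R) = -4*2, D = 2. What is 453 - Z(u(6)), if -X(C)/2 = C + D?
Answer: 447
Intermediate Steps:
X(C) = -4 - 2*C (X(C) = -2*(C + 2) = -2*(2 + C) = -4 - 2*C)
u(R) = 4 (u(R) = -(-2)*2 = -½*(-8) = 4)
Z(L) = 2 + L (Z(L) = L + (-4 - 2*(-3)) = L + (-4 + 6) = L + 2 = 2 + L)
453 - Z(u(6)) = 453 - (2 + 4) = 453 - 1*6 = 453 - 6 = 447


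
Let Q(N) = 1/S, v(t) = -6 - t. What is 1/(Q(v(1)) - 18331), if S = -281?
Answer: -281/5151012 ≈ -5.4552e-5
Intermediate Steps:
Q(N) = -1/281 (Q(N) = 1/(-281) = -1/281)
1/(Q(v(1)) - 18331) = 1/(-1/281 - 18331) = 1/(-5151012/281) = -281/5151012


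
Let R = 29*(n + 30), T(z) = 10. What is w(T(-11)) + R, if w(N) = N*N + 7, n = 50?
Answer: 2427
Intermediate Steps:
w(N) = 7 + N**2 (w(N) = N**2 + 7 = 7 + N**2)
R = 2320 (R = 29*(50 + 30) = 29*80 = 2320)
w(T(-11)) + R = (7 + 10**2) + 2320 = (7 + 100) + 2320 = 107 + 2320 = 2427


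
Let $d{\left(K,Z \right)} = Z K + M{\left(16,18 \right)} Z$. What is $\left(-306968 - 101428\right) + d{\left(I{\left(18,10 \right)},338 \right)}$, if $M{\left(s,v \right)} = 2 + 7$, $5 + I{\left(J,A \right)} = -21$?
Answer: $-414142$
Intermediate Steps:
$I{\left(J,A \right)} = -26$ ($I{\left(J,A \right)} = -5 - 21 = -26$)
$M{\left(s,v \right)} = 9$
$d{\left(K,Z \right)} = 9 Z + K Z$ ($d{\left(K,Z \right)} = Z K + 9 Z = K Z + 9 Z = 9 Z + K Z$)
$\left(-306968 - 101428\right) + d{\left(I{\left(18,10 \right)},338 \right)} = \left(-306968 - 101428\right) + 338 \left(9 - 26\right) = -408396 + 338 \left(-17\right) = -408396 - 5746 = -414142$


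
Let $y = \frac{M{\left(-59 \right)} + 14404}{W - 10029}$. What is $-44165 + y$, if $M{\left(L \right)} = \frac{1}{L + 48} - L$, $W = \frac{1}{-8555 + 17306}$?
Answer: $- \frac{21319176011581}{482700779} \approx -44166.0$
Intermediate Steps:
$W = \frac{1}{8751} \approx 0.00011427$
$M{\left(L \right)} = \frac{1}{48 + L} - L$
$y = - \frac{696107046}{482700779}$ ($y = \frac{\frac{1 - \left(-59\right)^{2} - -2832}{48 - 59} + 14404}{\frac{1}{8751} - 10029} = \frac{\frac{1 - 3481 + 2832}{-11} + 14404}{- \frac{87763778}{8751}} = \left(- \frac{1 - 3481 + 2832}{11} + 14404\right) \left(- \frac{8751}{87763778}\right) = \left(\left(- \frac{1}{11}\right) \left(-648\right) + 14404\right) \left(- \frac{8751}{87763778}\right) = \left(\frac{648}{11} + 14404\right) \left(- \frac{8751}{87763778}\right) = \frac{159092}{11} \left(- \frac{8751}{87763778}\right) = - \frac{696107046}{482700779} \approx -1.4421$)
$-44165 + y = -44165 - \frac{696107046}{482700779} = - \frac{21319176011581}{482700779}$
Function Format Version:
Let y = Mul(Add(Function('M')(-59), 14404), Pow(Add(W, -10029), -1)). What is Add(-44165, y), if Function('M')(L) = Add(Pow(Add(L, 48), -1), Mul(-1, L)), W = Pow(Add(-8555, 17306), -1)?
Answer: Rational(-21319176011581, 482700779) ≈ -44166.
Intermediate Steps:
W = Rational(1, 8751) (W = Pow(8751, -1) = Rational(1, 8751) ≈ 0.00011427)
Function('M')(L) = Add(Pow(Add(48, L), -1), Mul(-1, L))
y = Rational(-696107046, 482700779) (y = Mul(Add(Mul(Pow(Add(48, -59), -1), Add(1, Mul(-1, Pow(-59, 2)), Mul(-48, -59))), 14404), Pow(Add(Rational(1, 8751), -10029), -1)) = Mul(Add(Mul(Pow(-11, -1), Add(1, Mul(-1, 3481), 2832)), 14404), Pow(Rational(-87763778, 8751), -1)) = Mul(Add(Mul(Rational(-1, 11), Add(1, -3481, 2832)), 14404), Rational(-8751, 87763778)) = Mul(Add(Mul(Rational(-1, 11), -648), 14404), Rational(-8751, 87763778)) = Mul(Add(Rational(648, 11), 14404), Rational(-8751, 87763778)) = Mul(Rational(159092, 11), Rational(-8751, 87763778)) = Rational(-696107046, 482700779) ≈ -1.4421)
Add(-44165, y) = Add(-44165, Rational(-696107046, 482700779)) = Rational(-21319176011581, 482700779)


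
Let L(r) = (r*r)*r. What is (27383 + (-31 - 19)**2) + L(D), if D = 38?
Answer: 84755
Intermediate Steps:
L(r) = r**3 (L(r) = r**2*r = r**3)
(27383 + (-31 - 19)**2) + L(D) = (27383 + (-31 - 19)**2) + 38**3 = (27383 + (-50)**2) + 54872 = (27383 + 2500) + 54872 = 29883 + 54872 = 84755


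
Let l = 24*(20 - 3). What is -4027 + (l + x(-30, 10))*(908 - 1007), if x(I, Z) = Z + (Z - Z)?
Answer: -45409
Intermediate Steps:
x(I, Z) = Z (x(I, Z) = Z + 0 = Z)
l = 408 (l = 24*17 = 408)
-4027 + (l + x(-30, 10))*(908 - 1007) = -4027 + (408 + 10)*(908 - 1007) = -4027 + 418*(-99) = -4027 - 41382 = -45409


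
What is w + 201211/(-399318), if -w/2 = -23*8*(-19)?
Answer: -2792232667/399318 ≈ -6992.5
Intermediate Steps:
w = -6992 (w = -2*(-23*8)*(-19) = -(-368)*(-19) = -2*3496 = -6992)
w + 201211/(-399318) = -6992 + 201211/(-399318) = -6992 + 201211*(-1/399318) = -6992 - 201211/399318 = -2792232667/399318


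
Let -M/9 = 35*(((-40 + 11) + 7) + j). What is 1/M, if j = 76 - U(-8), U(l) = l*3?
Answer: -1/24570 ≈ -4.0700e-5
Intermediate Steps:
U(l) = 3*l
j = 100 (j = 76 - 3*(-8) = 76 - 1*(-24) = 76 + 24 = 100)
M = -24570 (M = -315*(((-40 + 11) + 7) + 100) = -315*((-29 + 7) + 100) = -315*(-22 + 100) = -315*78 = -9*2730 = -24570)
1/M = 1/(-24570) = -1/24570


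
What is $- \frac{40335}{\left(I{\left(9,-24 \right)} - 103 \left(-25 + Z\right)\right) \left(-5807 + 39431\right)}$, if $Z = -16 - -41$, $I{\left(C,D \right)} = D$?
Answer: $\frac{13445}{268992} \approx 0.049983$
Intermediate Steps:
$Z = 25$ ($Z = -16 + 41 = 25$)
$- \frac{40335}{\left(I{\left(9,-24 \right)} - 103 \left(-25 + Z\right)\right) \left(-5807 + 39431\right)} = - \frac{40335}{\left(-24 - 103 \left(-25 + 25\right)\right) \left(-5807 + 39431\right)} = - \frac{40335}{\left(-24 - 0\right) 33624} = - \frac{40335}{\left(-24 + 0\right) 33624} = - \frac{40335}{\left(-24\right) 33624} = - \frac{40335}{-806976} = \left(-40335\right) \left(- \frac{1}{806976}\right) = \frac{13445}{268992}$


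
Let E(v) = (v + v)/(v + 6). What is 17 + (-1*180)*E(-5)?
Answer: 1817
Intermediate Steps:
E(v) = 2*v/(6 + v) (E(v) = (2*v)/(6 + v) = 2*v/(6 + v))
17 + (-1*180)*E(-5) = 17 + (-1*180)*(2*(-5)/(6 - 5)) = 17 - 360*(-5)/1 = 17 - 360*(-5) = 17 - 180*(-10) = 17 + 1800 = 1817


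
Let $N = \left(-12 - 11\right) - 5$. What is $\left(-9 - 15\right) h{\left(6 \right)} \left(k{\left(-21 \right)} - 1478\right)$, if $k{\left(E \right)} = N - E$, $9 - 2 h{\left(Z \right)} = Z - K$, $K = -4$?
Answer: $-17820$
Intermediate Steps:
$h{\left(Z \right)} = \frac{5}{2} - \frac{Z}{2}$ ($h{\left(Z \right)} = \frac{9}{2} - \frac{Z - -4}{2} = \frac{9}{2} - \frac{Z + 4}{2} = \frac{9}{2} - \frac{4 + Z}{2} = \frac{9}{2} - \left(2 + \frac{Z}{2}\right) = \frac{5}{2} - \frac{Z}{2}$)
$N = -28$ ($N = -23 - 5 = -28$)
$k{\left(E \right)} = -28 - E$
$\left(-9 - 15\right) h{\left(6 \right)} \left(k{\left(-21 \right)} - 1478\right) = \left(-9 - 15\right) \left(\frac{5}{2} - 3\right) \left(\left(-28 - -21\right) - 1478\right) = - 24 \left(\frac{5}{2} - 3\right) \left(\left(-28 + 21\right) - 1478\right) = \left(-24\right) \left(- \frac{1}{2}\right) \left(-7 - 1478\right) = 12 \left(-1485\right) = -17820$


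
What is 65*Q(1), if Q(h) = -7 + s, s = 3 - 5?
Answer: -585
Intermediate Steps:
s = -2
Q(h) = -9 (Q(h) = -7 - 2 = -9)
65*Q(1) = 65*(-9) = -585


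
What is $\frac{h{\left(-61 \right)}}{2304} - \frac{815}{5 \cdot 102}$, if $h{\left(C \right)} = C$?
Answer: $- \frac{63629}{39168} \approx -1.6245$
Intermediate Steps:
$\frac{h{\left(-61 \right)}}{2304} - \frac{815}{5 \cdot 102} = - \frac{61}{2304} - \frac{815}{5 \cdot 102} = \left(-61\right) \frac{1}{2304} - \frac{815}{510} = - \frac{61}{2304} - \frac{163}{102} = - \frac{63629}{39168}$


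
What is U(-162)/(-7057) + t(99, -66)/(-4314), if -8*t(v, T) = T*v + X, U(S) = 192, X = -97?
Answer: -53421271/243551184 ≈ -0.21934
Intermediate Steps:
t(v, T) = 97/8 - T*v/8 (t(v, T) = -(T*v - 97)/8 = -(-97 + T*v)/8 = 97/8 - T*v/8)
U(-162)/(-7057) + t(99, -66)/(-4314) = 192/(-7057) + (97/8 - ⅛*(-66)*99)/(-4314) = 192*(-1/7057) + (97/8 + 3267/4)*(-1/4314) = -192/7057 + (6631/8)*(-1/4314) = -192/7057 - 6631/34512 = -53421271/243551184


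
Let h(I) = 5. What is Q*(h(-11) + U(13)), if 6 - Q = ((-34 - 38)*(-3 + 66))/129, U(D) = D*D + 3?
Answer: 313290/43 ≈ 7285.8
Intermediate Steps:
U(D) = 3 + D² (U(D) = D² + 3 = 3 + D²)
Q = 1770/43 (Q = 6 - (-34 - 38)*(-3 + 66)/129 = 6 - (-72*63)/129 = 6 - (-4536)/129 = 6 - 1*(-1512/43) = 6 + 1512/43 = 1770/43 ≈ 41.163)
Q*(h(-11) + U(13)) = 1770*(5 + (3 + 13²))/43 = 1770*(5 + (3 + 169))/43 = 1770*(5 + 172)/43 = (1770/43)*177 = 313290/43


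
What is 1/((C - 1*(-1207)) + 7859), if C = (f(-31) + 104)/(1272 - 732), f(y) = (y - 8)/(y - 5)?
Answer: 6480/58748941 ≈ 0.00011030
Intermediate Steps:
f(y) = (-8 + y)/(-5 + y)
C = 1261/6480 (C = ((-8 - 31)/(-5 - 31) + 104)/(1272 - 732) = (-39/(-36) + 104)/540 = (-1/36*(-39) + 104)*(1/540) = (13/12 + 104)*(1/540) = (1261/12)*(1/540) = 1261/6480 ≈ 0.19460)
1/((C - 1*(-1207)) + 7859) = 1/((1261/6480 - 1*(-1207)) + 7859) = 1/((1261/6480 + 1207) + 7859) = 1/(7822621/6480 + 7859) = 1/(58748941/6480) = 6480/58748941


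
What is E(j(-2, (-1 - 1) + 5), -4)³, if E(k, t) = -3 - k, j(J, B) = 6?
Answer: -729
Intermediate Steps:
E(j(-2, (-1 - 1) + 5), -4)³ = (-3 - 1*6)³ = (-3 - 6)³ = (-9)³ = -729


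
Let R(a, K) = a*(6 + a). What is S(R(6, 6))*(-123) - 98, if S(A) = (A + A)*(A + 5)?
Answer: -1363922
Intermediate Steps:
S(A) = 2*A*(5 + A) (S(A) = (2*A)*(5 + A) = 2*A*(5 + A))
S(R(6, 6))*(-123) - 98 = (2*(6*(6 + 6))*(5 + 6*(6 + 6)))*(-123) - 98 = (2*(6*12)*(5 + 6*12))*(-123) - 98 = (2*72*(5 + 72))*(-123) - 98 = (2*72*77)*(-123) - 98 = 11088*(-123) - 98 = -1363824 - 98 = -1363922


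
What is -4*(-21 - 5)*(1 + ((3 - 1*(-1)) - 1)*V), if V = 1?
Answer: 416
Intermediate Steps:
-4*(-21 - 5)*(1 + ((3 - 1*(-1)) - 1)*V) = -4*(-21 - 5)*(1 + ((3 - 1*(-1)) - 1)*1) = -(-104)*(1 + ((3 + 1) - 1)*1) = -(-104)*(1 + (4 - 1)*1) = -(-104)*(1 + 3*1) = -(-104)*(1 + 3) = -(-104)*4 = -4*(-104) = 416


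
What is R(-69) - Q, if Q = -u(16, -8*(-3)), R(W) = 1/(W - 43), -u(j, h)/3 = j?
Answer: -5377/112 ≈ -48.009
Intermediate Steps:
u(j, h) = -3*j
R(W) = 1/(-43 + W)
Q = 48 (Q = -(-3)*16 = -1*(-48) = 48)
R(-69) - Q = 1/(-43 - 69) - 1*48 = 1/(-112) - 48 = -1/112 - 48 = -5377/112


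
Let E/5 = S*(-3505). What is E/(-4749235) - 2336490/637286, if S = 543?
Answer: -38708297790/23281699817 ≈ -1.6626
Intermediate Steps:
E = -9516075 (E = 5*(543*(-3505)) = 5*(-1903215) = -9516075)
E/(-4749235) - 2336490/637286 = -9516075/(-4749235) - 2336490/637286 = -9516075*(-1/4749235) - 2336490*1/637286 = 1903215/949847 - 89865/24511 = -38708297790/23281699817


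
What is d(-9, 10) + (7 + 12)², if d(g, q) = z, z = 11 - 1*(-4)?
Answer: 376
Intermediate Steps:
z = 15 (z = 11 + 4 = 15)
d(g, q) = 15
d(-9, 10) + (7 + 12)² = 15 + (7 + 12)² = 15 + 19² = 15 + 361 = 376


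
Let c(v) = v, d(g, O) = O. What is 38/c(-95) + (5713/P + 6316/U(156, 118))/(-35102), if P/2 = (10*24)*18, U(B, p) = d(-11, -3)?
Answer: -20625629/60656256 ≈ -0.34004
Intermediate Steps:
U(B, p) = -3
P = 8640 (P = 2*((10*24)*18) = 2*(240*18) = 2*4320 = 8640)
38/c(-95) + (5713/P + 6316/U(156, 118))/(-35102) = 38/(-95) + (5713/8640 + 6316/(-3))/(-35102) = 38*(-1/95) + (5713*(1/8640) + 6316*(-⅓))*(-1/35102) = -⅖ + (5713/8640 - 6316/3)*(-1/35102) = -⅖ - 18184367/8640*(-1/35102) = -⅖ + 18184367/303281280 = -20625629/60656256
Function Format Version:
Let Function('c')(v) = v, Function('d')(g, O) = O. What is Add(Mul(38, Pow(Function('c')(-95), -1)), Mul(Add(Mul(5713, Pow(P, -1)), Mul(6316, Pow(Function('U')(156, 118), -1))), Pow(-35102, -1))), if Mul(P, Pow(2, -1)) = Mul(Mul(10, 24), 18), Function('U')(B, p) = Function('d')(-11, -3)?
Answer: Rational(-20625629, 60656256) ≈ -0.34004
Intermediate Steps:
Function('U')(B, p) = -3
P = 8640 (P = Mul(2, Mul(Mul(10, 24), 18)) = Mul(2, Mul(240, 18)) = Mul(2, 4320) = 8640)
Add(Mul(38, Pow(Function('c')(-95), -1)), Mul(Add(Mul(5713, Pow(P, -1)), Mul(6316, Pow(Function('U')(156, 118), -1))), Pow(-35102, -1))) = Add(Mul(38, Pow(-95, -1)), Mul(Add(Mul(5713, Pow(8640, -1)), Mul(6316, Pow(-3, -1))), Pow(-35102, -1))) = Add(Mul(38, Rational(-1, 95)), Mul(Add(Mul(5713, Rational(1, 8640)), Mul(6316, Rational(-1, 3))), Rational(-1, 35102))) = Add(Rational(-2, 5), Mul(Add(Rational(5713, 8640), Rational(-6316, 3)), Rational(-1, 35102))) = Add(Rational(-2, 5), Mul(Rational(-18184367, 8640), Rational(-1, 35102))) = Add(Rational(-2, 5), Rational(18184367, 303281280)) = Rational(-20625629, 60656256)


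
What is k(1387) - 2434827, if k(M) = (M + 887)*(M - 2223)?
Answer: -4335891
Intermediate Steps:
k(M) = (-2223 + M)*(887 + M) (k(M) = (887 + M)*(-2223 + M) = (-2223 + M)*(887 + M))
k(1387) - 2434827 = (-1971801 + 1387² - 1336*1387) - 2434827 = (-1971801 + 1923769 - 1853032) - 2434827 = -1901064 - 2434827 = -4335891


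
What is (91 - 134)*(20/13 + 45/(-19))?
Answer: 8815/247 ≈ 35.688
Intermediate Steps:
(91 - 134)*(20/13 + 45/(-19)) = -43*(20*(1/13) + 45*(-1/19)) = -43*(20/13 - 45/19) = -43*(-205/247) = 8815/247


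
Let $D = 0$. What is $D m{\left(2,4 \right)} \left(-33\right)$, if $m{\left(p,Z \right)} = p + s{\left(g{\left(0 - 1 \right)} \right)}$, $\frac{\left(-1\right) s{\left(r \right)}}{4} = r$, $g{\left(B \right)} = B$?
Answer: $0$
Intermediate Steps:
$s{\left(r \right)} = - 4 r$
$m{\left(p,Z \right)} = 4 + p$ ($m{\left(p,Z \right)} = p - 4 \left(0 - 1\right) = p - -4 = p + 4 = 4 + p$)
$D m{\left(2,4 \right)} \left(-33\right) = 0 \left(4 + 2\right) \left(-33\right) = 0 \cdot 6 \left(-33\right) = 0 \left(-33\right) = 0$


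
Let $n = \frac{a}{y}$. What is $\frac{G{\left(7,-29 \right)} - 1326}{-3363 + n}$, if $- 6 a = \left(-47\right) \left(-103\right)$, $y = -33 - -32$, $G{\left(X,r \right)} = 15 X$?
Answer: $\frac{7326}{15337} \approx 0.47767$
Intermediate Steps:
$y = -1$ ($y = -33 + 32 = -1$)
$a = - \frac{4841}{6}$ ($a = - \frac{\left(-47\right) \left(-103\right)}{6} = \left(- \frac{1}{6}\right) 4841 = - \frac{4841}{6} \approx -806.83$)
$n = \frac{4841}{6}$ ($n = - \frac{4841}{6 \left(-1\right)} = \left(- \frac{4841}{6}\right) \left(-1\right) = \frac{4841}{6} \approx 806.83$)
$\frac{G{\left(7,-29 \right)} - 1326}{-3363 + n} = \frac{15 \cdot 7 - 1326}{-3363 + \frac{4841}{6}} = \frac{105 - 1326}{- \frac{15337}{6}} = \left(-1221\right) \left(- \frac{6}{15337}\right) = \frac{7326}{15337}$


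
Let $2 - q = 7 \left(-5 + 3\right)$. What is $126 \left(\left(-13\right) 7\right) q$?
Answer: $-183456$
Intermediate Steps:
$q = 16$ ($q = 2 - 7 \left(-5 + 3\right) = 2 - 7 \left(-2\right) = 2 - -14 = 2 + 14 = 16$)
$126 \left(\left(-13\right) 7\right) q = 126 \left(\left(-13\right) 7\right) 16 = 126 \left(-91\right) 16 = \left(-11466\right) 16 = -183456$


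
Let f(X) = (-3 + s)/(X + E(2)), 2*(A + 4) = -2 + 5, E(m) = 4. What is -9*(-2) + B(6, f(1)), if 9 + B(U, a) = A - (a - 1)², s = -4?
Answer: 37/50 ≈ 0.74000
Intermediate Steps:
A = -5/2 (A = -4 + (-2 + 5)/2 = -4 + (½)*3 = -4 + 3/2 = -5/2 ≈ -2.5000)
f(X) = -7/(4 + X) (f(X) = (-3 - 4)/(X + 4) = -7/(4 + X))
B(U, a) = -23/2 - (-1 + a)² (B(U, a) = -9 + (-5/2 - (a - 1)²) = -9 + (-5/2 - (-1 + a)²) = -23/2 - (-1 + a)²)
-9*(-2) + B(6, f(1)) = -9*(-2) + (-25/2 - (-7/(4 + 1))² + 2*(-7/(4 + 1))) = 18 + (-25/2 - (-7/5)² + 2*(-7/5)) = 18 + (-25/2 - 1*49/25 - 14/5) = 18 + (-25/2 - 49/25 - 14/5) = 18 - 863/50 = 37/50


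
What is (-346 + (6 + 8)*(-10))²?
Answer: 236196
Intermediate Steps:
(-346 + (6 + 8)*(-10))² = (-346 + 14*(-10))² = (-346 - 140)² = (-486)² = 236196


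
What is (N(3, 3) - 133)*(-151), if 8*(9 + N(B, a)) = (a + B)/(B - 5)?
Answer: 171989/8 ≈ 21499.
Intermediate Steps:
N(B, a) = -9 + (B + a)/(8*(-5 + B)) (N(B, a) = -9 + ((a + B)/(B - 5))/8 = -9 + ((B + a)/(-5 + B))/8 = -9 + (B + a)/(8*(-5 + B)))
(N(3, 3) - 133)*(-151) = ((360 + 3 - 71*3)/(8*(-5 + 3)) - 133)*(-151) = ((⅛)*(360 + 3 - 213)/(-2) - 133)*(-151) = ((⅛)*(-½)*150 - 133)*(-151) = (-75/8 - 133)*(-151) = -1139/8*(-151) = 171989/8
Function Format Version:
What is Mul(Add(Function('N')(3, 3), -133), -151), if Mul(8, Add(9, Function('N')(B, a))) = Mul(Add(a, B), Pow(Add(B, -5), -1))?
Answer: Rational(171989, 8) ≈ 21499.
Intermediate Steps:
Function('N')(B, a) = Add(-9, Mul(Rational(1, 8), Pow(Add(-5, B), -1), Add(B, a))) (Function('N')(B, a) = Add(-9, Mul(Rational(1, 8), Mul(Add(a, B), Pow(Add(B, -5), -1)))) = Add(-9, Mul(Rational(1, 8), Mul(Add(B, a), Pow(Add(-5, B), -1)))) = Add(-9, Mul(Rational(1, 8), Mul(Pow(Add(-5, B), -1), Add(B, a)))) = Add(-9, Mul(Rational(1, 8), Pow(Add(-5, B), -1), Add(B, a))))
Mul(Add(Function('N')(3, 3), -133), -151) = Mul(Add(Mul(Rational(1, 8), Pow(Add(-5, 3), -1), Add(360, 3, Mul(-71, 3))), -133), -151) = Mul(Add(Mul(Rational(1, 8), Pow(-2, -1), Add(360, 3, -213)), -133), -151) = Mul(Add(Mul(Rational(1, 8), Rational(-1, 2), 150), -133), -151) = Mul(Add(Rational(-75, 8), -133), -151) = Mul(Rational(-1139, 8), -151) = Rational(171989, 8)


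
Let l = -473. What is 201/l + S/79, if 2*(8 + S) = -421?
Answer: -238459/74734 ≈ -3.1908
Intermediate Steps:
S = -437/2 (S = -8 + (½)*(-421) = -8 - 421/2 = -437/2 ≈ -218.50)
201/l + S/79 = 201/(-473) - 437/2/79 = 201*(-1/473) - 437/2*1/79 = -201/473 - 437/158 = -238459/74734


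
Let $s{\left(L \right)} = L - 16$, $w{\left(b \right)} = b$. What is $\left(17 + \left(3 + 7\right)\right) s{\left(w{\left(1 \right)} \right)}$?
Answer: $-405$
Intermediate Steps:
$s{\left(L \right)} = -16 + L$
$\left(17 + \left(3 + 7\right)\right) s{\left(w{\left(1 \right)} \right)} = \left(17 + \left(3 + 7\right)\right) \left(-16 + 1\right) = \left(17 + 10\right) \left(-15\right) = 27 \left(-15\right) = -405$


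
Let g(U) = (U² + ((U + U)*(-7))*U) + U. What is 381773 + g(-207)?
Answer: -175471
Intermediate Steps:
g(U) = U - 13*U² (g(U) = (U² + ((2*U)*(-7))*U) + U = (U² + (-14*U)*U) + U = (U² - 14*U²) + U = -13*U² + U = U - 13*U²)
381773 + g(-207) = 381773 - 207*(1 - 13*(-207)) = 381773 - 207*(1 + 2691) = 381773 - 207*2692 = 381773 - 557244 = -175471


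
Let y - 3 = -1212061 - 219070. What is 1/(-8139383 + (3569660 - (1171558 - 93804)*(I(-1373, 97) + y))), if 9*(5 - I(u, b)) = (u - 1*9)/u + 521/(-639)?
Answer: 7896123/12178932666745490147 ≈ 6.4834e-13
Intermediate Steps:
y = -1431128 (y = 3 + (-1212061 - 219070) = 3 - 1431131 = -1431128)
I(u, b) = 29276/5751 - (-9 + u)/(9*u) (I(u, b) = 5 - ((u - 1*9)/u + 521/(-639))/9 = 5 - ((u - 9)/u + 521*(-1/639))/9 = 5 - ((-9 + u)/u - 521/639)/9 = 5 - (-521/639 + (-9 + u)/u)/9 = 5 + (521/5751 - (-9 + u)/(9*u)) = 29276/5751 - (-9 + u)/(9*u))
1/(-8139383 + (3569660 - (1171558 - 93804)*(I(-1373, 97) + y))) = 1/(-8139383 + (3569660 - (1171558 - 93804)*((28637/5751 + 1/(-1373)) - 1431128))) = 1/(-8139383 + (3569660 - 1077754*((28637/5751 - 1/1373) - 1431128))) = 1/(-8139383 + (3569660 - 1077754*(39312850/7896123 - 1431128))) = 1/(-8139383 + (3569660 - 1077754*(-11300323403894)/7896123)) = 1/(-8139383 + (3569660 - 1*(-12178968749840374076/7896123))) = 1/(-8139383 + (3569660 + 12178968749840374076/7896123)) = 1/(-8139383 + 12178996936314802256/7896123) = 1/(12178932666745490147/7896123) = 7896123/12178932666745490147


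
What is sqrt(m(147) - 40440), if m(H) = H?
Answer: 33*I*sqrt(37) ≈ 200.73*I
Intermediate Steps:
sqrt(m(147) - 40440) = sqrt(147 - 40440) = sqrt(-40293) = 33*I*sqrt(37)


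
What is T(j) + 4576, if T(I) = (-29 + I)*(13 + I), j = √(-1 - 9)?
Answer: 4189 - 16*I*√10 ≈ 4189.0 - 50.596*I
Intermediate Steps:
j = I*√10 (j = √(-10) = I*√10 ≈ 3.1623*I)
T(j) + 4576 = (-377 + (I*√10)² - 16*I*√10) + 4576 = (-377 - 10 - 16*I*√10) + 4576 = (-387 - 16*I*√10) + 4576 = 4189 - 16*I*√10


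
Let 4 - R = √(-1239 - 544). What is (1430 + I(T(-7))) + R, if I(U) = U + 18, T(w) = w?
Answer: 1445 - I*√1783 ≈ 1445.0 - 42.226*I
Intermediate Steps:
I(U) = 18 + U
R = 4 - I*√1783 (R = 4 - √(-1239 - 544) = 4 - √(-1783) = 4 - I*√1783 ≈ 4.0 - 42.226*I)
(1430 + I(T(-7))) + R = (1430 + (18 - 7)) + (4 - I*√1783) = (1430 + 11) + (4 - I*√1783) = 1441 + (4 - I*√1783) = 1445 - I*√1783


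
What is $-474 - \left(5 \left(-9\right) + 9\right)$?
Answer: $-438$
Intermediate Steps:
$-474 - \left(5 \left(-9\right) + 9\right) = -474 - \left(-45 + 9\right) = -474 - -36 = -474 + 36 = -438$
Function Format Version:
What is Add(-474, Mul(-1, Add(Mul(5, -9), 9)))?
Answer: -438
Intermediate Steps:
Add(-474, Mul(-1, Add(Mul(5, -9), 9))) = Add(-474, Mul(-1, Add(-45, 9))) = Add(-474, Mul(-1, -36)) = Add(-474, 36) = -438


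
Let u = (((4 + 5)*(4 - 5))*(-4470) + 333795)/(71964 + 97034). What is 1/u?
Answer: 168998/374025 ≈ 0.45184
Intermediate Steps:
u = 374025/168998 (u = ((9*(-1))*(-4470) + 333795)/168998 = (-9*(-4470) + 333795)*(1/168998) = (40230 + 333795)*(1/168998) = 374025*(1/168998) = 374025/168998 ≈ 2.2132)
1/u = 1/(374025/168998) = 168998/374025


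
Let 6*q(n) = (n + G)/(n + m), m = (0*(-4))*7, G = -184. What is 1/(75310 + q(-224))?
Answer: 56/4217377 ≈ 1.3278e-5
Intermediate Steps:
m = 0 (m = 0*7 = 0)
q(n) = (-184 + n)/(6*n) (q(n) = ((n - 184)/(n + 0))/6 = ((-184 + n)/n)/6 = (-184 + n)/(6*n))
1/(75310 + q(-224)) = 1/(75310 + (1/6)*(-184 - 224)/(-224)) = 1/(75310 + (1/6)*(-1/224)*(-408)) = 1/(75310 + 17/56) = 1/(4217377/56) = 56/4217377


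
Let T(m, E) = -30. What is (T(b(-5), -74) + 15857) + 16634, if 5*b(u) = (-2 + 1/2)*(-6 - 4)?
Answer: 32461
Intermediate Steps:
b(u) = 3 (b(u) = ((-2 + 1/2)*(-6 - 4))/5 = ((-2 + 1/2)*(-10))/5 = (-3/2*(-10))/5 = (1/5)*15 = 3)
(T(b(-5), -74) + 15857) + 16634 = (-30 + 15857) + 16634 = 15827 + 16634 = 32461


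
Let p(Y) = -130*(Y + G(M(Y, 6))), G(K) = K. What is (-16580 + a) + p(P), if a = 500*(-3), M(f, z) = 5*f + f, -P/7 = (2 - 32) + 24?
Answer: -56300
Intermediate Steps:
P = 42 (P = -7*((2 - 32) + 24) = -7*(-30 + 24) = -7*(-6) = 42)
M(f, z) = 6*f
a = -1500
p(Y) = -910*Y (p(Y) = -130*(Y + 6*Y) = -910*Y)
(-16580 + a) + p(P) = (-16580 - 1500) - 910*42 = -18080 - 38220 = -56300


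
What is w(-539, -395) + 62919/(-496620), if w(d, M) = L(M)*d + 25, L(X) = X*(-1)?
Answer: -11746725391/55180 ≈ -2.1288e+5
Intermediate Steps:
L(X) = -X
w(d, M) = 25 - M*d (w(d, M) = (-M)*d + 25 = -M*d + 25 = 25 - M*d)
w(-539, -395) + 62919/(-496620) = (25 - 1*(-395)*(-539)) + 62919/(-496620) = (25 - 212905) + 62919*(-1/496620) = -212880 - 6991/55180 = -11746725391/55180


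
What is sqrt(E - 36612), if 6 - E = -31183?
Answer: I*sqrt(5423) ≈ 73.641*I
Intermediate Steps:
E = 31189 (E = 6 - 1*(-31183) = 6 + 31183 = 31189)
sqrt(E - 36612) = sqrt(31189 - 36612) = sqrt(-5423) = I*sqrt(5423)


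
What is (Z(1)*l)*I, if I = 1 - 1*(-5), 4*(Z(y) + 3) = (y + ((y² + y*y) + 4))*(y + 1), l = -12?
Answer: -36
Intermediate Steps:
Z(y) = -3 + (1 + y)*(4 + y + 2*y²)/4 (Z(y) = -3 + ((y + ((y² + y*y) + 4))*(y + 1))/4 = -3 + ((y + ((y² + y²) + 4))*(1 + y))/4 = -3 + ((y + (2*y² + 4))*(1 + y))/4 = -3 + ((y + (4 + 2*y²))*(1 + y))/4 = -3 + ((4 + y + 2*y²)*(1 + y))/4 = -3 + ((1 + y)*(4 + y + 2*y²))/4 = -3 + (1 + y)*(4 + y + 2*y²)/4)
I = 6 (I = 1 + 5 = 6)
(Z(1)*l)*I = ((-2 + (½)*1³ + (¾)*1² + (5/4)*1)*(-12))*6 = ((-2 + (½)*1 + (¾)*1 + 5/4)*(-12))*6 = ((-2 + ½ + ¾ + 5/4)*(-12))*6 = ((½)*(-12))*6 = -6*6 = -36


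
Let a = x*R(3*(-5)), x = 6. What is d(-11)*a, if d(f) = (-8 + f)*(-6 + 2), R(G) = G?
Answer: -6840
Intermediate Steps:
d(f) = 32 - 4*f (d(f) = (-8 + f)*(-4) = 32 - 4*f)
a = -90 (a = 6*(3*(-5)) = 6*(-15) = -90)
d(-11)*a = (32 - 4*(-11))*(-90) = (32 + 44)*(-90) = 76*(-90) = -6840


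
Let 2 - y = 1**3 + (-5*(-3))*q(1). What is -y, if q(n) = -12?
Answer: -181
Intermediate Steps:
y = 181 (y = 2 - (1**3 - 5*(-3)*(-12)) = 2 - (1 + 15*(-12)) = 2 - (1 - 180) = 2 - 1*(-179) = 2 + 179 = 181)
-y = -1*181 = -181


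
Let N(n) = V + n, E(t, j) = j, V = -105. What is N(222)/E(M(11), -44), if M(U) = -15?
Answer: -117/44 ≈ -2.6591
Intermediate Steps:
N(n) = -105 + n
N(222)/E(M(11), -44) = (-105 + 222)/(-44) = 117*(-1/44) = -117/44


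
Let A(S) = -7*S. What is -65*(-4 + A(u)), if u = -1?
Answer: -195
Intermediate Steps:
-65*(-4 + A(u)) = -65*(-4 - 7*(-1)) = -65*(-4 + 7) = -65*3 = -195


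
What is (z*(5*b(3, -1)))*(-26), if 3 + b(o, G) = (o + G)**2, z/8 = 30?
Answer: -31200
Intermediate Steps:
z = 240 (z = 8*30 = 240)
b(o, G) = -3 + (G + o)**2 (b(o, G) = -3 + (o + G)**2 = -3 + (G + o)**2)
(z*(5*b(3, -1)))*(-26) = (240*(5*(-3 + (-1 + 3)**2)))*(-26) = (240*(5*(-3 + 2**2)))*(-26) = (240*(5*(-3 + 4)))*(-26) = (240*(5*1))*(-26) = (240*5)*(-26) = 1200*(-26) = -31200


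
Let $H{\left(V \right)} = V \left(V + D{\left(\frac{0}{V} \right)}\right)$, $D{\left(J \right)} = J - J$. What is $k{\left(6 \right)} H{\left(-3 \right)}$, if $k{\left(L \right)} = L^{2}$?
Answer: $324$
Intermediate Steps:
$D{\left(J \right)} = 0$
$H{\left(V \right)} = V^{2}$ ($H{\left(V \right)} = V \left(V + 0\right) = V V = V^{2}$)
$k{\left(6 \right)} H{\left(-3 \right)} = 6^{2} \left(-3\right)^{2} = 36 \cdot 9 = 324$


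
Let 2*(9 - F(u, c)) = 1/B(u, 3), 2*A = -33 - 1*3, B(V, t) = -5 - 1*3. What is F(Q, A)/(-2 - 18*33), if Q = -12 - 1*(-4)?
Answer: -145/9536 ≈ -0.015206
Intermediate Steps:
B(V, t) = -8 (B(V, t) = -5 - 3 = -8)
Q = -8 (Q = -12 + 4 = -8)
A = -18 (A = (-33 - 1*3)/2 = (-33 - 3)/2 = (½)*(-36) = -18)
F(u, c) = 145/16 (F(u, c) = 9 - ½/(-8) = 9 - ½*(-⅛) = 9 + 1/16 = 145/16)
F(Q, A)/(-2 - 18*33) = 145/(16*(-2 - 18*33)) = 145/(16*(-2 - 594)) = (145/16)/(-596) = (145/16)*(-1/596) = -145/9536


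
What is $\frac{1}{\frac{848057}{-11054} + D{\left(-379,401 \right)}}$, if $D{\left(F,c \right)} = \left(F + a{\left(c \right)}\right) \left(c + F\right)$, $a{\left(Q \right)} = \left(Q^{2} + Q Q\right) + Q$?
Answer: $\frac{11054}{78214249255} \approx 1.4133 \cdot 10^{-7}$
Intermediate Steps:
$a{\left(Q \right)} = Q + 2 Q^{2}$ ($a{\left(Q \right)} = \left(Q^{2} + Q^{2}\right) + Q = 2 Q^{2} + Q = Q + 2 Q^{2}$)
$D{\left(F,c \right)} = \left(F + c\right) \left(F + c \left(1 + 2 c\right)\right)$ ($D{\left(F,c \right)} = \left(F + c \left(1 + 2 c\right)\right) \left(c + F\right) = \left(F + c \left(1 + 2 c\right)\right) \left(F + c\right) = \left(F + c\right) \left(F + c \left(1 + 2 c\right)\right)$)
$\frac{1}{\frac{848057}{-11054} + D{\left(-379,401 \right)}} = \frac{1}{\frac{848057}{-11054} - \left(151979 - 143641 + 151979 \left(1 + 2 \cdot 401\right) - 401^{2} \left(1 + 2 \cdot 401\right)\right)} = \frac{1}{848057 \left(- \frac{1}{11054}\right) + \left(143641 - 151979 + 160801 \left(1 + 802\right) - 151979 \left(1 + 802\right)\right)} = \frac{1}{- \frac{848057}{11054} + \left(143641 - 151979 + 160801 \cdot 803 - 151979 \cdot 803\right)} = \frac{1}{- \frac{848057}{11054} + \left(143641 - 151979 + 129123203 - 122039137\right)} = \frac{1}{- \frac{848057}{11054} + 7075728} = \frac{1}{\frac{78214249255}{11054}} = \frac{11054}{78214249255}$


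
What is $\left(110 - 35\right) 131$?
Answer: $9825$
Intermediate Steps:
$\left(110 - 35\right) 131 = 75 \cdot 131 = 9825$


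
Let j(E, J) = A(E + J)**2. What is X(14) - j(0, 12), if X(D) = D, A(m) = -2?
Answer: 10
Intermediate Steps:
j(E, J) = 4 (j(E, J) = (-2)**2 = 4)
X(14) - j(0, 12) = 14 - 1*4 = 14 - 4 = 10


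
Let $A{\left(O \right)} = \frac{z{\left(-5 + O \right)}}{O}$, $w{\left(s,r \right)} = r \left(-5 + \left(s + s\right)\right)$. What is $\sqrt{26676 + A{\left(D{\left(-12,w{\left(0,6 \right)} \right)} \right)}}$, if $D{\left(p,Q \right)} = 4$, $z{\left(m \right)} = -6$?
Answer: $\frac{\sqrt{106698}}{2} \approx 163.32$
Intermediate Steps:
$w{\left(s,r \right)} = r \left(-5 + 2 s\right)$
$A{\left(O \right)} = - \frac{6}{O}$
$\sqrt{26676 + A{\left(D{\left(-12,w{\left(0,6 \right)} \right)} \right)}} = \sqrt{26676 - \frac{6}{4}} = \sqrt{26676 - \frac{3}{2}} = \sqrt{\frac{53349}{2}} = \frac{\sqrt{106698}}{2}$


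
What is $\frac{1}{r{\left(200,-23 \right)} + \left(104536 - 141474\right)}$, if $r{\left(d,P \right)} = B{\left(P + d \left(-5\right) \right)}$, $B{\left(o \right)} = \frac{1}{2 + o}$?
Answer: $- \frac{1021}{37713699} \approx -2.7072 \cdot 10^{-5}$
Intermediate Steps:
$r{\left(d,P \right)} = \frac{1}{2 + P - 5 d}$ ($r{\left(d,P \right)} = \frac{1}{2 + \left(P + d \left(-5\right)\right)} = \frac{1}{2 + \left(P - 5 d\right)} = \frac{1}{2 + P - 5 d}$)
$\frac{1}{r{\left(200,-23 \right)} + \left(104536 - 141474\right)} = \frac{1}{\frac{1}{2 - 23 - 1000} + \left(104536 - 141474\right)} = \frac{1}{\frac{1}{2 - 23 - 1000} - 36938} = \frac{1}{\frac{1}{-1021} - 36938} = \frac{1}{- \frac{1}{1021} - 36938} = \frac{1}{- \frac{37713699}{1021}} = - \frac{1021}{37713699}$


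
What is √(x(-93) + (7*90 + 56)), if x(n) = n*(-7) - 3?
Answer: √1334 ≈ 36.524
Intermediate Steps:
x(n) = -3 - 7*n (x(n) = -7*n - 3 = -3 - 7*n)
√(x(-93) + (7*90 + 56)) = √((-3 - 7*(-93)) + (7*90 + 56)) = √((-3 + 651) + (630 + 56)) = √(648 + 686) = √1334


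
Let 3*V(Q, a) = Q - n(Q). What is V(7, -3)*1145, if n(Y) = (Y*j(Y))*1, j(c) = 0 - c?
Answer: 64120/3 ≈ 21373.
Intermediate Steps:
j(c) = -c
n(Y) = -Y² (n(Y) = (Y*(-Y))*1 = -Y²*1 = -Y²)
V(Q, a) = Q/3 + Q²/3 (V(Q, a) = (Q - (-1)*Q²)/3 = (Q + Q²)/3 = Q/3 + Q²/3)
V(7, -3)*1145 = ((⅓)*7*(1 + 7))*1145 = ((⅓)*7*8)*1145 = (56/3)*1145 = 64120/3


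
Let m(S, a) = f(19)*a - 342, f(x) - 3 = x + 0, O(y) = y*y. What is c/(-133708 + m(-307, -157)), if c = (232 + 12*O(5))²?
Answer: -17689/8594 ≈ -2.0583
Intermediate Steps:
O(y) = y²
f(x) = 3 + x (f(x) = 3 + (x + 0) = 3 + x)
c = 283024 (c = (232 + 12*5²)² = (232 + 12*25)² = (232 + 300)² = 532² = 283024)
m(S, a) = -342 + 22*a (m(S, a) = (3 + 19)*a - 342 = 22*a - 342 = -342 + 22*a)
c/(-133708 + m(-307, -157)) = 283024/(-133708 + (-342 + 22*(-157))) = 283024/(-133708 + (-342 - 3454)) = 283024/(-133708 - 3796) = 283024/(-137504) = 283024*(-1/137504) = -17689/8594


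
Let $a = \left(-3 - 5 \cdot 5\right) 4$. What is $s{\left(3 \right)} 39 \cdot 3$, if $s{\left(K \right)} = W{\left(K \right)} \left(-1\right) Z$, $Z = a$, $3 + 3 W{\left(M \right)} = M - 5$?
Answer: $-21840$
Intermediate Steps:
$W{\left(M \right)} = - \frac{8}{3} + \frac{M}{3}$ ($W{\left(M \right)} = -1 + \frac{M - 5}{3} = -1 + \frac{-5 + M}{3} = -1 + \left(- \frac{5}{3} + \frac{M}{3}\right) = - \frac{8}{3} + \frac{M}{3}$)
$a = -112$ ($a = \left(-3 - 25\right) 4 = \left(-28\right) 4 = -112$)
$Z = -112$
$s{\left(K \right)} = - \frac{896}{3} + \frac{112 K}{3}$ ($s{\left(K \right)} = \left(- \frac{8}{3} + \frac{K}{3}\right) \left(-1\right) \left(-112\right) = \left(\frac{8}{3} - \frac{K}{3}\right) \left(-112\right) = - \frac{896}{3} + \frac{112 K}{3}$)
$s{\left(3 \right)} 39 \cdot 3 = \left(- \frac{896}{3} + \frac{112}{3} \cdot 3\right) 39 \cdot 3 = \left(- \frac{896}{3} + 112\right) 39 \cdot 3 = \left(- \frac{560}{3}\right) 39 \cdot 3 = \left(-7280\right) 3 = -21840$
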